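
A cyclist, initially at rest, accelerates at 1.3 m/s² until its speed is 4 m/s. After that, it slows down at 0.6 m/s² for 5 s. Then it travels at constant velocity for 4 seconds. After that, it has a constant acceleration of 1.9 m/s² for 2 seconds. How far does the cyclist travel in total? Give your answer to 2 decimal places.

28.45 m

Phase 1 (accelerating): v₀ = 0 m/s, a = 1.3 m/s².
v = v₀ + at → t = (4 − 0) / 1.3 = 3.08 s
v² = v₀² + 2aΔx → Δx = (4² − 0²)/(2·1.3) = 6.15 m

Phase 2 (decelerating): v₀ = 4.00 m/s, a = -0.6 m/s².
v = v₀ + at = 4.00 + (-0.6)(5) = 1.00 m/s
Δx = v₀t + ½at² = 4.00·5 + 0.5·-0.6·5² = 12.5 m

Phase 3 (constant speed): v₀ = 1.00 m/s, a = 0 m/s².
v = v₀ + at = 1.00 + (0)(4) = 1.00 m/s
Δx = v₀t + ½at² = 1.00·4 + 0.5·0·4² = 4.00 m

Phase 4 (accelerating): v₀ = 1.00 m/s, a = 1.9 m/s².
v = v₀ + at = 1.00 + (1.9)(2) = 4.80 m/s
Δx = v₀t + ½at² = 1.00·2 + 0.5·1.9·2² = 5.80 m
Total distance = 6.15 + 12.5 + 4.00 + 5.80 = 28.5 m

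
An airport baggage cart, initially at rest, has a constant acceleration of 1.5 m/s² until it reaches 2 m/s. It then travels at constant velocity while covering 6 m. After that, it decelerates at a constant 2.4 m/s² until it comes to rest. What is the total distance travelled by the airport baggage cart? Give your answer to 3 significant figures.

8.17 m

Phase 1 (accelerating): v₀ = 0 m/s, a = 1.5 m/s².
v = v₀ + at → t = (2 − 0) / 1.5 = 1.33 s
v² = v₀² + 2aΔx → Δx = (2² − 0²)/(2·1.5) = 1.33 m

Phase 2 (constant speed): v₀ = 2.00 m/s, a = 0 m/s².
Constant speed: t = d/v = 6/2.00 = 3.00 s

Phase 3 (decelerating): v₀ = 2.00 m/s, a = -2.4 m/s².
v = v₀ + at → t = (0 − 2.00) / -2.4 = 0.833 s
v² = v₀² + 2aΔx → Δx = (0² − 2.00²)/(2·-2.4) = 0.833 m
Total distance = 1.33 + 6.00 + 0.833 = 8.17 m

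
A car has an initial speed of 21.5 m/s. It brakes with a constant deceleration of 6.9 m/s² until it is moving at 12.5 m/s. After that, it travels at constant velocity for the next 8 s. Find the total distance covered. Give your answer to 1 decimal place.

Phase 1 (decelerating): v₀ = 21.5 m/s, a = -6.9 m/s².
v = v₀ + at → t = (12.5 − 21.5) / -6.9 = 1.30 s
v² = v₀² + 2aΔx → Δx = (12.5² − 21.5²)/(2·-6.9) = 22.2 m

Phase 2 (constant speed): v₀ = 12.5 m/s, a = 0 m/s².
v = v₀ + at = 12.5 + (0)(8) = 12.5 m/s
Δx = v₀t + ½at² = 12.5·8 + 0.5·0·8² = 100 m
Total distance = 22.2 + 100 = 122 m

122.2 m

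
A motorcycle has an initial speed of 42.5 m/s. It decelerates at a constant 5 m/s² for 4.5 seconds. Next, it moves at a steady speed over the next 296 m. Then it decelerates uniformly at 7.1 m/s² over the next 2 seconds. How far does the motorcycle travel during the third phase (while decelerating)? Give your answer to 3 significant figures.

Phase 1 (decelerating): v₀ = 42.5 m/s, a = -5 m/s².
v = v₀ + at = 42.5 + (-5)(4.5) = 20.0 m/s
Δx = v₀t + ½at² = 42.5·4.5 + 0.5·-5·4.5² = 141 m

Phase 2 (constant speed): v₀ = 20.0 m/s, a = 0 m/s².
Constant speed: t = d/v = 296/20.0 = 14.8 s

Phase 3 (decelerating): v₀ = 20.0 m/s, a = -7.1 m/s².
v = v₀ + at = 20.0 + (-7.1)(2) = 5.80 m/s
Δx = v₀t + ½at² = 20.0·2 + 0.5·-7.1·2² = 25.8 m
Distance in phase 3 = 25.8 m

25.8 m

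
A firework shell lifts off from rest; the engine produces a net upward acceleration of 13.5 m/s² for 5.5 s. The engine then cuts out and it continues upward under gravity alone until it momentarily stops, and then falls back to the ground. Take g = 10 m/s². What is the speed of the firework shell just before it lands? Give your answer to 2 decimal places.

Phase 1 (powered ascent): v₀ = 0 m/s, a = 13.5 m/s².
v = v₀ + at = 0 + (13.5)(5.5) = 74.2 m/s
Δx = v₀t + ½at² = 0·5.5 + 0.5·13.5·5.5² = 204 m

Phase 2 (coasting upward): v₀ = 74.2 m/s, a = -10 m/s².
v = v₀ + at → t = (0 − 74.2) / -10 = 7.42 s
v² = v₀² + 2aΔx → Δx = (0² − 74.2²)/(2·-10) = 276 m

Phase 3 (free fall): v₀ = 0 m/s, a = -10 m/s².
Falls 480 m from rest: t = √(2·480/10) = 9.80 s; v = g·t = 98.0 m/s.
Impact speed = 98.0 m/s

97.96 m/s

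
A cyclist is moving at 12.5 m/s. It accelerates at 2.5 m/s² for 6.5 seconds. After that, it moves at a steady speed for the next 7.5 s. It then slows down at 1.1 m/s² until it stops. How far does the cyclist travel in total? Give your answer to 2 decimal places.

725.40 m

Phase 1 (accelerating): v₀ = 12.5 m/s, a = 2.5 m/s².
v = v₀ + at = 12.5 + (2.5)(6.5) = 28.8 m/s
Δx = v₀t + ½at² = 12.5·6.5 + 0.5·2.5·6.5² = 134 m

Phase 2 (constant speed): v₀ = 28.8 m/s, a = 0 m/s².
v = v₀ + at = 28.8 + (0)(7.5) = 28.8 m/s
Δx = v₀t + ½at² = 28.8·7.5 + 0.5·0·7.5² = 216 m

Phase 3 (decelerating): v₀ = 28.8 m/s, a = -1.1 m/s².
v = v₀ + at → t = (0 − 28.8) / -1.1 = 26.1 s
v² = v₀² + 2aΔx → Δx = (0² − 28.8²)/(2·-1.1) = 376 m
Total distance = 134 + 216 + 376 = 725 m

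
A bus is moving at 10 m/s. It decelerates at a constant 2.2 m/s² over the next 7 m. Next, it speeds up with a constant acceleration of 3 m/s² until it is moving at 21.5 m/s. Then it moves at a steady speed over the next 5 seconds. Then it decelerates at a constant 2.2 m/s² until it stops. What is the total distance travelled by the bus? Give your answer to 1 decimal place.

Phase 1 (decelerating): v₀ = 10.0 m/s, a = -2.2 m/s².
v² = v₀² + 2aΔx = 10.0² + 2·-2.2·7 = 69.2 → v = 8.32 m/s
t = (v − v₀)/a = (8.32 − 10.0)/-2.2 = 0.764 s

Phase 2 (accelerating): v₀ = 8.32 m/s, a = 3 m/s².
v = v₀ + at → t = (21.5 − 8.32) / 3 = 4.39 s
v² = v₀² + 2aΔx → Δx = (21.5² − 8.32²)/(2·3) = 65.5 m

Phase 3 (constant speed): v₀ = 21.5 m/s, a = 0 m/s².
v = v₀ + at = 21.5 + (0)(5) = 21.5 m/s
Δx = v₀t + ½at² = 21.5·5 + 0.5·0·5² = 108 m

Phase 4 (decelerating): v₀ = 21.5 m/s, a = -2.2 m/s².
v = v₀ + at → t = (0 − 21.5) / -2.2 = 9.77 s
v² = v₀² + 2aΔx → Δx = (0² − 21.5²)/(2·-2.2) = 105 m
Total distance = 7.00 + 65.5 + 108 + 105 = 285 m

285.1 m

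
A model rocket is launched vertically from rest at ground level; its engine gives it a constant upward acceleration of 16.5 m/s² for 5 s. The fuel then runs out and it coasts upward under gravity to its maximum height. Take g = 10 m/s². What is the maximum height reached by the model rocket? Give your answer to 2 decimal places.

546.56 m

Phase 1 (powered ascent): v₀ = 0 m/s, a = 16.5 m/s².
v = v₀ + at = 0 + (16.5)(5) = 82.5 m/s
Δx = v₀t + ½at² = 0·5 + 0.5·16.5·5² = 206 m

Phase 2 (coasting upward): v₀ = 82.5 m/s, a = -10 m/s².
v = v₀ + at → t = (0 − 82.5) / -10 = 8.25 s
v² = v₀² + 2aΔx → Δx = (0² − 82.5²)/(2·-10) = 340 m
Maximum height = 206 + 340 = 547 m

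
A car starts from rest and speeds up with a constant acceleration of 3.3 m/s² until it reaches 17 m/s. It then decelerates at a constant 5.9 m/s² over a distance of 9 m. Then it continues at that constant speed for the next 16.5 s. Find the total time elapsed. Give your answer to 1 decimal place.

Phase 1 (accelerating): v₀ = 0 m/s, a = 3.3 m/s².
v = v₀ + at → t = (17 − 0) / 3.3 = 5.15 s
v² = v₀² + 2aΔx → Δx = (17² − 0²)/(2·3.3) = 43.8 m

Phase 2 (decelerating): v₀ = 17.0 m/s, a = -5.9 m/s².
v² = v₀² + 2aΔx = 17.0² + 2·-5.9·9 = 183 → v = 13.5 m/s
t = (v − v₀)/a = (13.5 − 17.0)/-5.9 = 0.590 s

Phase 3 (constant speed): v₀ = 13.5 m/s, a = 0 m/s².
v = v₀ + at = 13.5 + (0)(16.5) = 13.5 m/s
Δx = v₀t + ½at² = 13.5·16.5 + 0.5·0·16.5² = 223 m
Total time = 5.15 + 0.590 + 16.5 = 22.2 s

22.2 s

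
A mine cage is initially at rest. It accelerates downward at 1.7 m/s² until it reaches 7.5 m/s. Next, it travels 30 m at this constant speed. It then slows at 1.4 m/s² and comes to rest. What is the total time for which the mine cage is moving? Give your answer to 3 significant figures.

Phase 1 (accelerating): v₀ = 0 m/s, a = 1.7 m/s².
v = v₀ + at → t = (7.5 − 0) / 1.7 = 4.41 s
v² = v₀² + 2aΔx → Δx = (7.5² − 0²)/(2·1.7) = 16.5 m

Phase 2 (constant speed): v₀ = 7.50 m/s, a = 0 m/s².
Constant speed: t = d/v = 30/7.50 = 4.00 s

Phase 3 (decelerating): v₀ = 7.50 m/s, a = -1.4 m/s².
v = v₀ + at → t = (0 − 7.50) / -1.4 = 5.36 s
v² = v₀² + 2aΔx → Δx = (0² − 7.50²)/(2·-1.4) = 20.1 m
Total time = 4.41 + 4.00 + 5.36 = 13.8 s

13.8 s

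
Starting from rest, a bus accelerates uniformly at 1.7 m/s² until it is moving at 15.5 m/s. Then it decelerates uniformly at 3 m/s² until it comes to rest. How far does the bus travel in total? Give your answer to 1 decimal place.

Phase 1 (accelerating): v₀ = 0 m/s, a = 1.7 m/s².
v = v₀ + at → t = (15.5 − 0) / 1.7 = 9.12 s
v² = v₀² + 2aΔx → Δx = (15.5² − 0²)/(2·1.7) = 70.7 m

Phase 2 (decelerating): v₀ = 15.5 m/s, a = -3 m/s².
v = v₀ + at → t = (0 − 15.5) / -3 = 5.17 s
v² = v₀² + 2aΔx → Δx = (0² − 15.5²)/(2·-3) = 40.0 m
Total distance = 70.7 + 40.0 = 111 m

110.7 m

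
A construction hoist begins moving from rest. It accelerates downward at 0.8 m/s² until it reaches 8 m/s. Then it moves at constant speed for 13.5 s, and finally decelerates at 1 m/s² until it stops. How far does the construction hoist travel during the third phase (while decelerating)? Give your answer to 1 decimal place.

32.0 m

Phase 1 (accelerating): v₀ = 0 m/s, a = 0.8 m/s².
v = v₀ + at → t = (8 − 0) / 0.8 = 10.0 s
v² = v₀² + 2aΔx → Δx = (8² − 0²)/(2·0.8) = 40.0 m

Phase 2 (constant speed): v₀ = 8.00 m/s, a = 0 m/s².
v = v₀ + at = 8.00 + (0)(13.5) = 8.00 m/s
Δx = v₀t + ½at² = 8.00·13.5 + 0.5·0·13.5² = 108 m

Phase 3 (decelerating): v₀ = 8.00 m/s, a = -1 m/s².
v = v₀ + at → t = (0 − 8.00) / -1 = 8.00 s
v² = v₀² + 2aΔx → Δx = (0² − 8.00²)/(2·-1) = 32.0 m
Distance in phase 3 = 32.0 m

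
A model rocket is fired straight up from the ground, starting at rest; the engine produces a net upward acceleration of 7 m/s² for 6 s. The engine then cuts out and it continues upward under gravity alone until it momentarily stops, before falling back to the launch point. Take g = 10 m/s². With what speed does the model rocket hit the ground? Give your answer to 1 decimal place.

Phase 1 (powered ascent): v₀ = 0 m/s, a = 7 m/s².
v = v₀ + at = 0 + (7)(6) = 42.0 m/s
Δx = v₀t + ½at² = 0·6 + 0.5·7·6² = 126 m

Phase 2 (coasting upward): v₀ = 42.0 m/s, a = -10 m/s².
v = v₀ + at → t = (0 − 42.0) / -10 = 4.20 s
v² = v₀² + 2aΔx → Δx = (0² − 42.0²)/(2·-10) = 88.2 m

Phase 3 (free fall): v₀ = 0 m/s, a = -10 m/s².
Falls 214 m from rest: t = √(2·214/10) = 6.55 s; v = g·t = 65.5 m/s.
Impact speed = 65.5 m/s

65.5 m/s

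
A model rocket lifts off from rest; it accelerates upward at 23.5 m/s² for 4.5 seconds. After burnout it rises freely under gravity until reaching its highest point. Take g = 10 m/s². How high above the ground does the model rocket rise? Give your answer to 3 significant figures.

Phase 1 (powered ascent): v₀ = 0 m/s, a = 23.5 m/s².
v = v₀ + at = 0 + (23.5)(4.5) = 106 m/s
Δx = v₀t + ½at² = 0·4.5 + 0.5·23.5·4.5² = 238 m

Phase 2 (coasting upward): v₀ = 106 m/s, a = -10 m/s².
v = v₀ + at → t = (0 − 106) / -10 = 10.6 s
v² = v₀² + 2aΔx → Δx = (0² − 106²)/(2·-10) = 559 m
Maximum height = 238 + 559 = 797 m

797 m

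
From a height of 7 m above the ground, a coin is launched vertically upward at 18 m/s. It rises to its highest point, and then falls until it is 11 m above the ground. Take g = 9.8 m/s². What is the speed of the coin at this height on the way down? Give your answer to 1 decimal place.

15.7 m/s

Phase 1 (rising): v₀ = 18.0 m/s, a = -9.8 m/s².
v = v₀ + at → t = (0 − 18.0) / -9.8 = 1.84 s
v² = v₀² + 2aΔx → Δx = (0² − 18.0²)/(2·-9.8) = 16.5 m

Phase 2 (falling): v₀ = 0 m/s, a = -9.8 m/s².
Falls 12.5 m from rest: t = √(2·12.5/9.8) = 1.60 s; v = g·t = 15.7 m/s.
Final speed = 15.7 m/s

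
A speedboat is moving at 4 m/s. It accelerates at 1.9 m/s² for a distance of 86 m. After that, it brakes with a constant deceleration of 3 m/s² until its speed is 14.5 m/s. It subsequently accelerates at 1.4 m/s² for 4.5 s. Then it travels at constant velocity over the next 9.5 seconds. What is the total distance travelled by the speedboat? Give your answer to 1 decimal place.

Phase 1 (accelerating): v₀ = 4.00 m/s, a = 1.9 m/s².
v² = v₀² + 2aΔx = 4.00² + 2·1.9·86 = 343 → v = 18.5 m/s
t = (v − v₀)/a = (18.5 − 4.00)/1.9 = 7.64 s

Phase 2 (decelerating): v₀ = 18.5 m/s, a = -3 m/s².
v = v₀ + at → t = (14.5 − 18.5) / -3 = 1.34 s
v² = v₀² + 2aΔx → Δx = (14.5² − 18.5²)/(2·-3) = 22.1 m

Phase 3 (accelerating): v₀ = 14.5 m/s, a = 1.4 m/s².
v = v₀ + at = 14.5 + (1.4)(4.5) = 20.8 m/s
Δx = v₀t + ½at² = 14.5·4.5 + 0.5·1.4·4.5² = 79.4 m

Phase 4 (constant speed): v₀ = 20.8 m/s, a = 0 m/s².
v = v₀ + at = 20.8 + (0)(9.5) = 20.8 m/s
Δx = v₀t + ½at² = 20.8·9.5 + 0.5·0·9.5² = 198 m
Total distance = 86.0 + 22.1 + 79.4 + 198 = 385 m

385.1 m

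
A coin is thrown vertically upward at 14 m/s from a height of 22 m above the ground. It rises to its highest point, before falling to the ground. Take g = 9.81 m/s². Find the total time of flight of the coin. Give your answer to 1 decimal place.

4.0 s

Phase 1 (rising): v₀ = 14.0 m/s, a = -9.81 m/s².
v = v₀ + at → t = (0 − 14.0) / -9.81 = 1.43 s
v² = v₀² + 2aΔx → Δx = (0² − 14.0²)/(2·-9.81) = 9.99 m

Phase 2 (falling): v₀ = 0 m/s, a = -9.81 m/s².
Falls 32.0 m from rest: t = √(2·32.0/9.81) = 2.55 s; v = g·t = 25.1 m/s.
Total time = 1.43 + 2.55 = 3.98 s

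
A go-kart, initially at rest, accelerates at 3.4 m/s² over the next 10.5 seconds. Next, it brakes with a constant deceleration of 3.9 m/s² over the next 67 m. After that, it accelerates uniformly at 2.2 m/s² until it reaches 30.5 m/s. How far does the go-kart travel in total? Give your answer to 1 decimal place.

295.0 m

Phase 1 (accelerating): v₀ = 0 m/s, a = 3.4 m/s².
v = v₀ + at = 0 + (3.4)(10.5) = 35.7 m/s
Δx = v₀t + ½at² = 0·10.5 + 0.5·3.4·10.5² = 187 m

Phase 2 (decelerating): v₀ = 35.7 m/s, a = -3.9 m/s².
v² = v₀² + 2aΔx = 35.7² + 2·-3.9·67 = 752 → v = 27.4 m/s
t = (v − v₀)/a = (27.4 − 35.7)/-3.9 = 2.12 s

Phase 3 (accelerating): v₀ = 27.4 m/s, a = 2.2 m/s².
v = v₀ + at → t = (30.5 − 27.4) / 2.2 = 1.40 s
v² = v₀² + 2aΔx → Δx = (30.5² − 27.4²)/(2·2.2) = 40.5 m
Total distance = 187 + 67.0 + 40.5 = 295 m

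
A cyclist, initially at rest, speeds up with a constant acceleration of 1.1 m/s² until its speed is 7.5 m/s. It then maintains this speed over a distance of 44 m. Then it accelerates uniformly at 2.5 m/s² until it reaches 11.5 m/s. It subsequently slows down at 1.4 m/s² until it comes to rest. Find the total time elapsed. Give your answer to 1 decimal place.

22.5 s

Phase 1 (accelerating): v₀ = 0 m/s, a = 1.1 m/s².
v = v₀ + at → t = (7.5 − 0) / 1.1 = 6.82 s
v² = v₀² + 2aΔx → Δx = (7.5² − 0²)/(2·1.1) = 25.6 m

Phase 2 (constant speed): v₀ = 7.50 m/s, a = 0 m/s².
Constant speed: t = d/v = 44/7.50 = 5.87 s

Phase 3 (accelerating): v₀ = 7.50 m/s, a = 2.5 m/s².
v = v₀ + at → t = (11.5 − 7.50) / 2.5 = 1.60 s
v² = v₀² + 2aΔx → Δx = (11.5² − 7.50²)/(2·2.5) = 15.2 m

Phase 4 (decelerating): v₀ = 11.5 m/s, a = -1.4 m/s².
v = v₀ + at → t = (0 − 11.5) / -1.4 = 8.21 s
v² = v₀² + 2aΔx → Δx = (0² − 11.5²)/(2·-1.4) = 47.2 m
Total time = 6.82 + 5.87 + 1.60 + 8.21 = 22.5 s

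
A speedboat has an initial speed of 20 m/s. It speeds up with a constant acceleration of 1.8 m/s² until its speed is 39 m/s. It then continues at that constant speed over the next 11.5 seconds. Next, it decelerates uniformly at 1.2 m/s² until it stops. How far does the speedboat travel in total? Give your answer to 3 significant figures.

Phase 1 (accelerating): v₀ = 20.0 m/s, a = 1.8 m/s².
v = v₀ + at → t = (39 − 20.0) / 1.8 = 10.6 s
v² = v₀² + 2aΔx → Δx = (39² − 20.0²)/(2·1.8) = 311 m

Phase 2 (constant speed): v₀ = 39.0 m/s, a = 0 m/s².
v = v₀ + at = 39.0 + (0)(11.5) = 39.0 m/s
Δx = v₀t + ½at² = 39.0·11.5 + 0.5·0·11.5² = 448 m

Phase 3 (decelerating): v₀ = 39.0 m/s, a = -1.2 m/s².
v = v₀ + at → t = (0 − 39.0) / -1.2 = 32.5 s
v² = v₀² + 2aΔx → Δx = (0² − 39.0²)/(2·-1.2) = 634 m
Total distance = 311 + 448 + 634 = 1390 m

1390 m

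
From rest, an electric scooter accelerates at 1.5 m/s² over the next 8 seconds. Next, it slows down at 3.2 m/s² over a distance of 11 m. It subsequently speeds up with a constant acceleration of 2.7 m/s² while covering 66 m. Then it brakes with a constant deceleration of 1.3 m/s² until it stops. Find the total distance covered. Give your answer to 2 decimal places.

290.38 m

Phase 1 (accelerating): v₀ = 0 m/s, a = 1.5 m/s².
v = v₀ + at = 0 + (1.5)(8) = 12.0 m/s
Δx = v₀t + ½at² = 0·8 + 0.5·1.5·8² = 48.0 m

Phase 2 (decelerating): v₀ = 12.0 m/s, a = -3.2 m/s².
v² = v₀² + 2aΔx = 12.0² + 2·-3.2·11 = 73.6 → v = 8.58 m/s
t = (v − v₀)/a = (8.58 − 12.0)/-3.2 = 1.07 s

Phase 3 (accelerating): v₀ = 8.58 m/s, a = 2.7 m/s².
v² = v₀² + 2aΔx = 8.58² + 2·2.7·66 = 430 → v = 20.7 m/s
t = (v − v₀)/a = (20.7 − 8.58)/2.7 = 4.50 s

Phase 4 (decelerating): v₀ = 20.7 m/s, a = -1.3 m/s².
v = v₀ + at → t = (0 − 20.7) / -1.3 = 16.0 s
v² = v₀² + 2aΔx → Δx = (0² − 20.7²)/(2·-1.3) = 165 m
Total distance = 48.0 + 11.0 + 66.0 + 165 = 290 m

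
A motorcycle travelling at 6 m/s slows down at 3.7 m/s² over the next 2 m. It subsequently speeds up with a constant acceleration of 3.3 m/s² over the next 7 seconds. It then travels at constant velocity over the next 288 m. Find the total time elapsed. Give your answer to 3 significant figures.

Phase 1 (decelerating): v₀ = 6.00 m/s, a = -3.7 m/s².
v² = v₀² + 2aΔx = 6.00² + 2·-3.7·2 = 21.2 → v = 4.60 m/s
t = (v − v₀)/a = (4.60 − 6.00)/-3.7 = 0.377 s

Phase 2 (accelerating): v₀ = 4.60 m/s, a = 3.3 m/s².
v = v₀ + at = 4.60 + (3.3)(7) = 27.7 m/s
Δx = v₀t + ½at² = 4.60·7 + 0.5·3.3·7² = 113 m

Phase 3 (constant speed): v₀ = 27.7 m/s, a = 0 m/s².
Constant speed: t = d/v = 288/27.7 = 10.4 s
Total time = 0.377 + 7.00 + 10.4 = 17.8 s

17.8 s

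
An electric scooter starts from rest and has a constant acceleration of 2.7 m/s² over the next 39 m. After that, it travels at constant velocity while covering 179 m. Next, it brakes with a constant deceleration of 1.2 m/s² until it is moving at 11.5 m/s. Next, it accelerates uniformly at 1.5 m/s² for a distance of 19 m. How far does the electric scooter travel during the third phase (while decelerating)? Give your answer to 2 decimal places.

Phase 1 (accelerating): v₀ = 0 m/s, a = 2.7 m/s².
v² = v₀² + 2aΔx = 0² + 2·2.7·39 = 211 → v = 14.5 m/s
t = (v − v₀)/a = (14.5 − 0)/2.7 = 5.37 s

Phase 2 (constant speed): v₀ = 14.5 m/s, a = 0 m/s².
Constant speed: t = d/v = 179/14.5 = 12.3 s

Phase 3 (decelerating): v₀ = 14.5 m/s, a = -1.2 m/s².
v = v₀ + at → t = (11.5 − 14.5) / -1.2 = 2.51 s
v² = v₀² + 2aΔx → Δx = (11.5² − 14.5²)/(2·-1.2) = 32.6 m
Distance in phase 3 = 32.6 m

32.65 m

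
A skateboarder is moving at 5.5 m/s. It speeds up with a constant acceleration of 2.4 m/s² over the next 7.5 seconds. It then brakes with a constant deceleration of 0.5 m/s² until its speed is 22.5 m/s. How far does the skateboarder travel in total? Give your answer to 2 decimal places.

Phase 1 (accelerating): v₀ = 5.50 m/s, a = 2.4 m/s².
v = v₀ + at = 5.50 + (2.4)(7.5) = 23.5 m/s
Δx = v₀t + ½at² = 5.50·7.5 + 0.5·2.4·7.5² = 109 m

Phase 2 (decelerating): v₀ = 23.5 m/s, a = -0.5 m/s².
v = v₀ + at → t = (22.5 − 23.5) / -0.5 = 2.00 s
v² = v₀² + 2aΔx → Δx = (22.5² − 23.5²)/(2·-0.5) = 46.0 m
Total distance = 109 + 46.0 = 155 m

154.75 m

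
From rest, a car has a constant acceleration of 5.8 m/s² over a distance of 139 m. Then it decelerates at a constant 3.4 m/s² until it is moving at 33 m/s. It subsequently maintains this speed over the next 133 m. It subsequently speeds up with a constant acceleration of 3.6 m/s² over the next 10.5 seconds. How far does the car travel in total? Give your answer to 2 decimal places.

893.92 m

Phase 1 (accelerating): v₀ = 0 m/s, a = 5.8 m/s².
v² = v₀² + 2aΔx = 0² + 2·5.8·139 = 1610 → v = 40.2 m/s
t = (v − v₀)/a = (40.2 − 0)/5.8 = 6.92 s

Phase 2 (decelerating): v₀ = 40.2 m/s, a = -3.4 m/s².
v = v₀ + at → t = (33 − 40.2) / -3.4 = 2.10 s
v² = v₀² + 2aΔx → Δx = (33² − 40.2²)/(2·-3.4) = 77.0 m

Phase 3 (constant speed): v₀ = 33.0 m/s, a = 0 m/s².
Constant speed: t = d/v = 133/33.0 = 4.03 s

Phase 4 (accelerating): v₀ = 33.0 m/s, a = 3.6 m/s².
v = v₀ + at = 33.0 + (3.6)(10.5) = 70.8 m/s
Δx = v₀t + ½at² = 33.0·10.5 + 0.5·3.6·10.5² = 545 m
Total distance = 139 + 77.0 + 133 + 545 = 894 m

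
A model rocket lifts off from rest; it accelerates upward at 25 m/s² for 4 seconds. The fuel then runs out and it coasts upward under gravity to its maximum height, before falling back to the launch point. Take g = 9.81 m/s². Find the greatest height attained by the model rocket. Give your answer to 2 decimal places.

Phase 1 (powered ascent): v₀ = 0 m/s, a = 25 m/s².
v = v₀ + at = 0 + (25)(4) = 100 m/s
Δx = v₀t + ½at² = 0·4 + 0.5·25·4² = 200 m

Phase 2 (coasting upward): v₀ = 100 m/s, a = -9.81 m/s².
v = v₀ + at → t = (0 − 100) / -9.81 = 10.2 s
v² = v₀² + 2aΔx → Δx = (0² − 100²)/(2·-9.81) = 510 m
Maximum height = 200 + 510 = 710 m

709.68 m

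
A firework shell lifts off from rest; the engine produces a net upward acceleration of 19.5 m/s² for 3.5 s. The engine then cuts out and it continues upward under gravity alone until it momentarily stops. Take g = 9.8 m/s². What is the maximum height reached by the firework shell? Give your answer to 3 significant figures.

357 m

Phase 1 (powered ascent): v₀ = 0 m/s, a = 19.5 m/s².
v = v₀ + at = 0 + (19.5)(3.5) = 68.2 m/s
Δx = v₀t + ½at² = 0·3.5 + 0.5·19.5·3.5² = 119 m

Phase 2 (coasting upward): v₀ = 68.2 m/s, a = -9.8 m/s².
v = v₀ + at → t = (0 − 68.2) / -9.8 = 6.96 s
v² = v₀² + 2aΔx → Δx = (0² − 68.2²)/(2·-9.8) = 238 m
Maximum height = 119 + 238 = 357 m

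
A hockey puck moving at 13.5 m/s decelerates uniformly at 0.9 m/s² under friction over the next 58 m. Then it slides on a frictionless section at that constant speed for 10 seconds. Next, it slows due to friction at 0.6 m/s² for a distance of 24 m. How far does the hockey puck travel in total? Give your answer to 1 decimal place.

170.2 m

Phase 1 (decelerating): v₀ = 13.5 m/s, a = -0.9 m/s².
v² = v₀² + 2aΔx = 13.5² + 2·-0.9·58 = 77.8 → v = 8.82 m/s
t = (v − v₀)/a = (8.82 − 13.5)/-0.9 = 5.20 s

Phase 2 (constant speed): v₀ = 8.82 m/s, a = 0 m/s².
v = v₀ + at = 8.82 + (0)(10) = 8.82 m/s
Δx = v₀t + ½at² = 8.82·10 + 0.5·0·10² = 88.2 m

Phase 3 (decelerating): v₀ = 8.82 m/s, a = -0.6 m/s².
v² = v₀² + 2aΔx = 8.82² + 2·-0.6·24 = 49.0 → v = 7.00 m/s
t = (v − v₀)/a = (7.00 − 8.82)/-0.6 = 3.03 s
Total distance = 58.0 + 88.2 + 24.0 = 170 m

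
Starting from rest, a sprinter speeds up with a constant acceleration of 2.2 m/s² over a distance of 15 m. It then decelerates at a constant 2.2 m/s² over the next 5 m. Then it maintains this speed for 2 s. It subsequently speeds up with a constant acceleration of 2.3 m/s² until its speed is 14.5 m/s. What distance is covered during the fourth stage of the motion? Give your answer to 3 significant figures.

36.1 m

Phase 1 (accelerating): v₀ = 0 m/s, a = 2.2 m/s².
v² = v₀² + 2aΔx = 0² + 2·2.2·15 = 66.0 → v = 8.12 m/s
t = (v − v₀)/a = (8.12 − 0)/2.2 = 3.69 s

Phase 2 (decelerating): v₀ = 8.12 m/s, a = -2.2 m/s².
v² = v₀² + 2aΔx = 8.12² + 2·-2.2·5 = 44.0 → v = 6.63 m/s
t = (v − v₀)/a = (6.63 − 8.12)/-2.2 = 0.678 s

Phase 3 (constant speed): v₀ = 6.63 m/s, a = 0 m/s².
v = v₀ + at = 6.63 + (0)(2) = 6.63 m/s
Δx = v₀t + ½at² = 6.63·2 + 0.5·0·2² = 13.3 m

Phase 4 (accelerating): v₀ = 6.63 m/s, a = 2.3 m/s².
v = v₀ + at → t = (14.5 − 6.63) / 2.3 = 3.42 s
v² = v₀² + 2aΔx → Δx = (14.5² − 6.63²)/(2·2.3) = 36.1 m
Distance in phase 4 = 36.1 m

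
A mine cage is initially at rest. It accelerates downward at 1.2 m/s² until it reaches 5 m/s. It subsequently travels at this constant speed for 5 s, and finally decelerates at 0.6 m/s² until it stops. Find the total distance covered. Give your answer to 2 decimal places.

56.25 m

Phase 1 (accelerating): v₀ = 0 m/s, a = 1.2 m/s².
v = v₀ + at → t = (5 − 0) / 1.2 = 4.17 s
v² = v₀² + 2aΔx → Δx = (5² − 0²)/(2·1.2) = 10.4 m

Phase 2 (constant speed): v₀ = 5.00 m/s, a = 0 m/s².
v = v₀ + at = 5.00 + (0)(5) = 5.00 m/s
Δx = v₀t + ½at² = 5.00·5 + 0.5·0·5² = 25.0 m

Phase 3 (decelerating): v₀ = 5.00 m/s, a = -0.6 m/s².
v = v₀ + at → t = (0 − 5.00) / -0.6 = 8.33 s
v² = v₀² + 2aΔx → Δx = (0² − 5.00²)/(2·-0.6) = 20.8 m
Total distance = 10.4 + 25.0 + 20.8 = 56.2 m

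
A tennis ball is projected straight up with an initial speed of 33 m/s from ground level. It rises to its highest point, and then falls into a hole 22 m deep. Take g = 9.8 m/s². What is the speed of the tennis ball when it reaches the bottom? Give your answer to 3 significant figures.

39.0 m/s

Phase 1 (rising): v₀ = 33.0 m/s, a = -9.8 m/s².
v = v₀ + at → t = (0 − 33.0) / -9.8 = 3.37 s
v² = v₀² + 2aΔx → Δx = (0² − 33.0²)/(2·-9.8) = 55.6 m

Phase 2 (falling): v₀ = 0 m/s, a = -9.8 m/s².
Falls 77.6 m from rest: t = √(2·77.6/9.8) = 3.98 s; v = g·t = 39.0 m/s.
Final speed = 39.0 m/s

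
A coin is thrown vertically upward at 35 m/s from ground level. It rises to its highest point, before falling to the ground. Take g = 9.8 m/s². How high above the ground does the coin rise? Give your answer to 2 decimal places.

Phase 1 (rising): v₀ = 35.0 m/s, a = -9.8 m/s².
v = v₀ + at → t = (0 − 35.0) / -9.8 = 3.57 s
v² = v₀² + 2aΔx → Δx = (0² − 35.0²)/(2·-9.8) = 62.5 m
Maximum height = 62.5 m

62.50 m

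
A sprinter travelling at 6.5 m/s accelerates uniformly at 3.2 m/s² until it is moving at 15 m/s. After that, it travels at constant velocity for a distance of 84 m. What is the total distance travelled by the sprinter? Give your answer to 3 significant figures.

Phase 1 (accelerating): v₀ = 6.50 m/s, a = 3.2 m/s².
v = v₀ + at → t = (15 − 6.50) / 3.2 = 2.66 s
v² = v₀² + 2aΔx → Δx = (15² − 6.50²)/(2·3.2) = 28.6 m

Phase 2 (constant speed): v₀ = 15.0 m/s, a = 0 m/s².
Constant speed: t = d/v = 84/15.0 = 5.60 s
Total distance = 28.6 + 84.0 = 113 m

113 m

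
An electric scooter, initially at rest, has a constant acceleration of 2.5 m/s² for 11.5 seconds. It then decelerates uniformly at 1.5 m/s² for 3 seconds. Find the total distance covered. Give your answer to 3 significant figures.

245 m

Phase 1 (accelerating): v₀ = 0 m/s, a = 2.5 m/s².
v = v₀ + at = 0 + (2.5)(11.5) = 28.8 m/s
Δx = v₀t + ½at² = 0·11.5 + 0.5·2.5·11.5² = 165 m

Phase 2 (decelerating): v₀ = 28.8 m/s, a = -1.5 m/s².
v = v₀ + at = 28.8 + (-1.5)(3) = 24.2 m/s
Δx = v₀t + ½at² = 28.8·3 + 0.5·-1.5·3² = 79.5 m
Total distance = 165 + 79.5 = 245 m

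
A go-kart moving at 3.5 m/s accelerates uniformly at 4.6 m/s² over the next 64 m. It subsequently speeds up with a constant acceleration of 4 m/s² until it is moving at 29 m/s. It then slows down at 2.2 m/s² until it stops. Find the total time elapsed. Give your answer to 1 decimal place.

18.9 s

Phase 1 (accelerating): v₀ = 3.50 m/s, a = 4.6 m/s².
v² = v₀² + 2aΔx = 3.50² + 2·4.6·64 = 601 → v = 24.5 m/s
t = (v − v₀)/a = (24.5 − 3.50)/4.6 = 4.57 s

Phase 2 (accelerating): v₀ = 24.5 m/s, a = 4 m/s².
v = v₀ + at → t = (29 − 24.5) / 4 = 1.12 s
v² = v₀² + 2aΔx → Δx = (29² − 24.5²)/(2·4) = 30.0 m

Phase 3 (decelerating): v₀ = 29.0 m/s, a = -2.2 m/s².
v = v₀ + at → t = (0 − 29.0) / -2.2 = 13.2 s
v² = v₀² + 2aΔx → Δx = (0² − 29.0²)/(2·-2.2) = 191 m
Total time = 4.57 + 1.12 + 13.2 = 18.9 s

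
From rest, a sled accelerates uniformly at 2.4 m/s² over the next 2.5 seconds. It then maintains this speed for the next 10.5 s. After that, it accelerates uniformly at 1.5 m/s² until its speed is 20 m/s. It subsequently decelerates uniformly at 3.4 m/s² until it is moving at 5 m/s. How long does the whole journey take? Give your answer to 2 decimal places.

Phase 1 (accelerating): v₀ = 0 m/s, a = 2.4 m/s².
v = v₀ + at = 0 + (2.4)(2.5) = 6.00 m/s
Δx = v₀t + ½at² = 0·2.5 + 0.5·2.4·2.5² = 7.50 m

Phase 2 (constant speed): v₀ = 6.00 m/s, a = 0 m/s².
v = v₀ + at = 6.00 + (0)(10.5) = 6.00 m/s
Δx = v₀t + ½at² = 6.00·10.5 + 0.5·0·10.5² = 63.0 m

Phase 3 (accelerating): v₀ = 6.00 m/s, a = 1.5 m/s².
v = v₀ + at → t = (20 − 6.00) / 1.5 = 9.33 s
v² = v₀² + 2aΔx → Δx = (20² − 6.00²)/(2·1.5) = 121 m

Phase 4 (decelerating): v₀ = 20.0 m/s, a = -3.4 m/s².
v = v₀ + at → t = (5 − 20.0) / -3.4 = 4.41 s
v² = v₀² + 2aΔx → Δx = (5² − 20.0²)/(2·-3.4) = 55.1 m
Total time = 2.50 + 10.5 + 9.33 + 4.41 = 26.7 s

26.75 s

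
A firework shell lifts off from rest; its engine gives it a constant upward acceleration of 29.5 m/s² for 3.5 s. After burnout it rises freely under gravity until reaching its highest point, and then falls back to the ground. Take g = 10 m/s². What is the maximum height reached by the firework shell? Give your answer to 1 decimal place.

713.7 m

Phase 1 (powered ascent): v₀ = 0 m/s, a = 29.5 m/s².
v = v₀ + at = 0 + (29.5)(3.5) = 103 m/s
Δx = v₀t + ½at² = 0·3.5 + 0.5·29.5·3.5² = 181 m

Phase 2 (coasting upward): v₀ = 103 m/s, a = -10 m/s².
v = v₀ + at → t = (0 − 103) / -10 = 10.3 s
v² = v₀² + 2aΔx → Δx = (0² − 103²)/(2·-10) = 533 m
Maximum height = 181 + 533 = 714 m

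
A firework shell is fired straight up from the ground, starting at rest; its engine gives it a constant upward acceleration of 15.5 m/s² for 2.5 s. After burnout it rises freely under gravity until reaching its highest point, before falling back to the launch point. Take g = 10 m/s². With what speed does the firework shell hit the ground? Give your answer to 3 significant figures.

Phase 1 (powered ascent): v₀ = 0 m/s, a = 15.5 m/s².
v = v₀ + at = 0 + (15.5)(2.5) = 38.8 m/s
Δx = v₀t + ½at² = 0·2.5 + 0.5·15.5·2.5² = 48.4 m

Phase 2 (coasting upward): v₀ = 38.8 m/s, a = -10 m/s².
v = v₀ + at → t = (0 − 38.8) / -10 = 3.88 s
v² = v₀² + 2aΔx → Δx = (0² − 38.8²)/(2·-10) = 75.1 m

Phase 3 (free fall): v₀ = 0 m/s, a = -10 m/s².
Falls 124 m from rest: t = √(2·124/10) = 4.97 s; v = g·t = 49.7 m/s.
Impact speed = 49.7 m/s

49.7 m/s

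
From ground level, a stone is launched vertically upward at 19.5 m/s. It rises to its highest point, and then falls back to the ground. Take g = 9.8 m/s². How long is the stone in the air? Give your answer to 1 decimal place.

Phase 1 (rising): v₀ = 19.5 m/s, a = -9.8 m/s².
v = v₀ + at → t = (0 − 19.5) / -9.8 = 1.99 s
v² = v₀² + 2aΔx → Δx = (0² − 19.5²)/(2·-9.8) = 19.4 m

Phase 2 (falling): v₀ = 0 m/s, a = -9.8 m/s².
Falls 19.4 m from rest: t = √(2·19.4/9.8) = 1.99 s; v = g·t = 19.5 m/s.
Total time = 1.99 + 1.99 = 3.98 s

4.0 s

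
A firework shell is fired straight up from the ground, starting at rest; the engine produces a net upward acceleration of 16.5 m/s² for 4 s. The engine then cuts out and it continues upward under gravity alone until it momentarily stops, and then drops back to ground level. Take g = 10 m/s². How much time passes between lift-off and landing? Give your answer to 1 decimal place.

19.0 s

Phase 1 (powered ascent): v₀ = 0 m/s, a = 16.5 m/s².
v = v₀ + at = 0 + (16.5)(4) = 66.0 m/s
Δx = v₀t + ½at² = 0·4 + 0.5·16.5·4² = 132 m

Phase 2 (coasting upward): v₀ = 66.0 m/s, a = -10 m/s².
v = v₀ + at → t = (0 − 66.0) / -10 = 6.60 s
v² = v₀² + 2aΔx → Δx = (0² − 66.0²)/(2·-10) = 218 m

Phase 3 (free fall): v₀ = 0 m/s, a = -10 m/s².
Falls 350 m from rest: t = √(2·350/10) = 8.36 s; v = g·t = 83.6 m/s.
Total time = 4.00 + 6.60 + 8.36 = 19.0 s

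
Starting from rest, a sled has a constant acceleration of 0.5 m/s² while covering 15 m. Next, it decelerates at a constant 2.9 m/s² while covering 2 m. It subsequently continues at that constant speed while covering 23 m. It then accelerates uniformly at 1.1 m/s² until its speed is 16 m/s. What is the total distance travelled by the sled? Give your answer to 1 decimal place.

Phase 1 (accelerating): v₀ = 0 m/s, a = 0.5 m/s².
v² = v₀² + 2aΔx = 0² + 2·0.5·15 = 15.0 → v = 3.87 m/s
t = (v − v₀)/a = (3.87 − 0)/0.5 = 7.75 s

Phase 2 (decelerating): v₀ = 3.87 m/s, a = -2.9 m/s².
v² = v₀² + 2aΔx = 3.87² + 2·-2.9·2 = 3.40 → v = 1.84 m/s
t = (v − v₀)/a = (1.84 − 3.87)/-2.9 = 0.700 s

Phase 3 (constant speed): v₀ = 1.84 m/s, a = 0 m/s².
Constant speed: t = d/v = 23/1.84 = 12.5 s

Phase 4 (accelerating): v₀ = 1.84 m/s, a = 1.1 m/s².
v = v₀ + at → t = (16 − 1.84) / 1.1 = 12.9 s
v² = v₀² + 2aΔx → Δx = (16² − 1.84²)/(2·1.1) = 115 m
Total distance = 15.0 + 2.00 + 23.0 + 115 = 155 m

154.8 m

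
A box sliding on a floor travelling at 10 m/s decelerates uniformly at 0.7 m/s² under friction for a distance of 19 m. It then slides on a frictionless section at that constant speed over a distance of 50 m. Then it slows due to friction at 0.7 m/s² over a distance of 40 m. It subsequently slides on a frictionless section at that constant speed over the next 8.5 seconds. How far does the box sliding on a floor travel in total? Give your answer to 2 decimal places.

144.46 m

Phase 1 (decelerating): v₀ = 10.0 m/s, a = -0.7 m/s².
v² = v₀² + 2aΔx = 10.0² + 2·-0.7·19 = 73.4 → v = 8.57 m/s
t = (v − v₀)/a = (8.57 − 10.0)/-0.7 = 2.05 s

Phase 2 (constant speed): v₀ = 8.57 m/s, a = 0 m/s².
Constant speed: t = d/v = 50/8.57 = 5.84 s

Phase 3 (decelerating): v₀ = 8.57 m/s, a = -0.7 m/s².
v² = v₀² + 2aΔx = 8.57² + 2·-0.7·40 = 17.4 → v = 4.17 m/s
t = (v − v₀)/a = (4.17 − 8.57)/-0.7 = 6.28 s

Phase 4 (constant speed): v₀ = 4.17 m/s, a = 0 m/s².
v = v₀ + at = 4.17 + (0)(8.5) = 4.17 m/s
Δx = v₀t + ½at² = 4.17·8.5 + 0.5·0·8.5² = 35.5 m
Total distance = 19.0 + 50.0 + 40.0 + 35.5 = 144 m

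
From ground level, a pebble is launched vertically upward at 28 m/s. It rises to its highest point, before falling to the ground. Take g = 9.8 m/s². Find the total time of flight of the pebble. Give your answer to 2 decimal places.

5.71 s

Phase 1 (rising): v₀ = 28.0 m/s, a = -9.8 m/s².
v = v₀ + at → t = (0 − 28.0) / -9.8 = 2.86 s
v² = v₀² + 2aΔx → Δx = (0² − 28.0²)/(2·-9.8) = 40.0 m

Phase 2 (falling): v₀ = 0 m/s, a = -9.8 m/s².
Falls 40.0 m from rest: t = √(2·40.0/9.8) = 2.86 s; v = g·t = 28.0 m/s.
Total time = 2.86 + 2.86 = 5.71 s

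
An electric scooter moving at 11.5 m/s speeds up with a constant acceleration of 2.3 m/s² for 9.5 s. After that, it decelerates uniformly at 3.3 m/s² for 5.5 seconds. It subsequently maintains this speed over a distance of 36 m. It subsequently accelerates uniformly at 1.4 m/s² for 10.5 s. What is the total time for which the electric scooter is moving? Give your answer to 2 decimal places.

27.87 s

Phase 1 (accelerating): v₀ = 11.5 m/s, a = 2.3 m/s².
v = v₀ + at = 11.5 + (2.3)(9.5) = 33.3 m/s
Δx = v₀t + ½at² = 11.5·9.5 + 0.5·2.3·9.5² = 213 m

Phase 2 (decelerating): v₀ = 33.3 m/s, a = -3.3 m/s².
v = v₀ + at = 33.3 + (-3.3)(5.5) = 15.2 m/s
Δx = v₀t + ½at² = 33.3·5.5 + 0.5·-3.3·5.5² = 134 m

Phase 3 (constant speed): v₀ = 15.2 m/s, a = 0 m/s².
Constant speed: t = d/v = 36/15.2 = 2.37 s

Phase 4 (accelerating): v₀ = 15.2 m/s, a = 1.4 m/s².
v = v₀ + at = 15.2 + (1.4)(10.5) = 29.9 m/s
Δx = v₀t + ½at² = 15.2·10.5 + 0.5·1.4·10.5² = 237 m
Total time = 9.50 + 5.50 + 2.37 + 10.5 = 27.9 s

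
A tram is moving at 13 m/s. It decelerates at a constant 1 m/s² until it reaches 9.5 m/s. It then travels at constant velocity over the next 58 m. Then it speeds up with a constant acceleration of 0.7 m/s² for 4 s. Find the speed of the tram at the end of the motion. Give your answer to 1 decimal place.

12.3 m/s

Phase 1 (decelerating): v₀ = 13.0 m/s, a = -1 m/s².
v = v₀ + at → t = (9.5 − 13.0) / -1 = 3.50 s
v² = v₀² + 2aΔx → Δx = (9.5² − 13.0²)/(2·-1) = 39.4 m

Phase 2 (constant speed): v₀ = 9.50 m/s, a = 0 m/s².
Constant speed: t = d/v = 58/9.50 = 6.11 s

Phase 3 (accelerating): v₀ = 9.50 m/s, a = 0.7 m/s².
v = v₀ + at = 9.50 + (0.7)(4) = 12.3 m/s
Δx = v₀t + ½at² = 9.50·4 + 0.5·0.7·4² = 43.6 m
Final speed = 12.3 m/s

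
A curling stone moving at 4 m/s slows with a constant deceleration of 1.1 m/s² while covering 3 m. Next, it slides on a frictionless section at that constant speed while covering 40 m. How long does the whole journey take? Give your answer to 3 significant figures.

13.9 s

Phase 1 (decelerating): v₀ = 4.00 m/s, a = -1.1 m/s².
v² = v₀² + 2aΔx = 4.00² + 2·-1.1·3 = 9.40 → v = 3.07 m/s
t = (v − v₀)/a = (3.07 − 4.00)/-1.1 = 0.849 s

Phase 2 (constant speed): v₀ = 3.07 m/s, a = 0 m/s².
Constant speed: t = d/v = 40/3.07 = 13.0 s
Total time = 0.849 + 13.0 = 13.9 s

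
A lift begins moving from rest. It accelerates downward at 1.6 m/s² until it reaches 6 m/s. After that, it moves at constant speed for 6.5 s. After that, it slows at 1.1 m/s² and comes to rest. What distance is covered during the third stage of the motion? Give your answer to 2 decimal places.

Phase 1 (accelerating): v₀ = 0 m/s, a = 1.6 m/s².
v = v₀ + at → t = (6 − 0) / 1.6 = 3.75 s
v² = v₀² + 2aΔx → Δx = (6² − 0²)/(2·1.6) = 11.2 m

Phase 2 (constant speed): v₀ = 6.00 m/s, a = 0 m/s².
v = v₀ + at = 6.00 + (0)(6.5) = 6.00 m/s
Δx = v₀t + ½at² = 6.00·6.5 + 0.5·0·6.5² = 39.0 m

Phase 3 (decelerating): v₀ = 6.00 m/s, a = -1.1 m/s².
v = v₀ + at → t = (0 − 6.00) / -1.1 = 5.45 s
v² = v₀² + 2aΔx → Δx = (0² − 6.00²)/(2·-1.1) = 16.4 m
Distance in phase 3 = 16.4 m

16.36 m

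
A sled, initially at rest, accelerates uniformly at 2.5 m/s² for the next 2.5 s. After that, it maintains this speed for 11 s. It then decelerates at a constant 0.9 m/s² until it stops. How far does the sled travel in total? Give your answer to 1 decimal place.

98.3 m

Phase 1 (accelerating): v₀ = 0 m/s, a = 2.5 m/s².
v = v₀ + at = 0 + (2.5)(2.5) = 6.25 m/s
Δx = v₀t + ½at² = 0·2.5 + 0.5·2.5·2.5² = 7.81 m

Phase 2 (constant speed): v₀ = 6.25 m/s, a = 0 m/s².
v = v₀ + at = 6.25 + (0)(11) = 6.25 m/s
Δx = v₀t + ½at² = 6.25·11 + 0.5·0·11² = 68.8 m

Phase 3 (decelerating): v₀ = 6.25 m/s, a = -0.9 m/s².
v = v₀ + at → t = (0 − 6.25) / -0.9 = 6.94 s
v² = v₀² + 2aΔx → Δx = (0² − 6.25²)/(2·-0.9) = 21.7 m
Total distance = 7.81 + 68.8 + 21.7 = 98.3 m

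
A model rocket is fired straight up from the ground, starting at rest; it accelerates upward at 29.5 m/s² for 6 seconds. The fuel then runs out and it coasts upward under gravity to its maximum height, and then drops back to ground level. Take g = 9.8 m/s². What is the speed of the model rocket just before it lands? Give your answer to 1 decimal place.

204.3 m/s

Phase 1 (powered ascent): v₀ = 0 m/s, a = 29.5 m/s².
v = v₀ + at = 0 + (29.5)(6) = 177 m/s
Δx = v₀t + ½at² = 0·6 + 0.5·29.5·6² = 531 m

Phase 2 (coasting upward): v₀ = 177 m/s, a = -9.8 m/s².
v = v₀ + at → t = (0 − 177) / -9.8 = 18.1 s
v² = v₀² + 2aΔx → Δx = (0² − 177²)/(2·-9.8) = 1600 m

Phase 3 (free fall): v₀ = 0 m/s, a = -9.8 m/s².
Falls 2130 m from rest: t = √(2·2130/9.8) = 20.8 s; v = g·t = 204 m/s.
Impact speed = 204 m/s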